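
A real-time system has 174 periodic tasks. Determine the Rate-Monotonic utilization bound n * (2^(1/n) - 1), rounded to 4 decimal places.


Compute 2^(1/174) = 1.0039915496
Subtract 1: 1.0039915496 - 1 = 0.0039915496
Multiply by n: 174 * 0.0039915496 = 0.6945296304
Round to 4 dp: 0.6945

0.6945


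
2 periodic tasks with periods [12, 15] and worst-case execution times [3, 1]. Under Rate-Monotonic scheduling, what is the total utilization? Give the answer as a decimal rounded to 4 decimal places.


Compute individual utilizations (exact fractions):
  Task 1: C/T = 3/12 = 1/4 (approx. 0.25)
  Task 2: C/T = 1/15 (approx. 0.0667)
Total utilization U = 1/4 + 1/15 = 19/60
Rounded to 4 decimal places: U = 0.3167
RM (Liu & Layland) bound for 2 tasks = 0.828427; compare with U = 19/60 (approx. 0.316667)
U <= bound, so schedulable by RM sufficient condition.

0.3167


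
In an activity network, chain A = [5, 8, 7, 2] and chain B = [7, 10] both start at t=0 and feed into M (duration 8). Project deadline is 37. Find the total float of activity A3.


Forward pass: ES(A3) = sum of predecessors on chain A = 13
EF = ES + duration = 13 + 7 = 20
Backward pass: LF(M) = deadline = 37; LS(M) = 37 - 8 = 29
LF(A3) = LS(M) - sum(successors on chain A) = 29 - 2 = 27
LS = LF - duration = 27 - 7 = 20
Total float = LS - ES = 20 - 13 = 7

7


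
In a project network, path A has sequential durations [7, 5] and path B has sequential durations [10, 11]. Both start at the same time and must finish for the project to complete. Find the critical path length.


Path A total = 7 + 5 = 12
Path B total = 10 + 11 = 21
Critical path = longest path = max(12, 21) = 21

21


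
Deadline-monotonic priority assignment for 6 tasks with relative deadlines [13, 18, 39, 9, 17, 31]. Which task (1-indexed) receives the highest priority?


Sort tasks by relative deadline (ascending):
  Task 4: deadline = 9
  Task 1: deadline = 13
  Task 5: deadline = 17
  Task 2: deadline = 18
  Task 6: deadline = 31
  Task 3: deadline = 39
Priority order (highest first): [4, 1, 5, 2, 6, 3]
Highest priority task = 4

4


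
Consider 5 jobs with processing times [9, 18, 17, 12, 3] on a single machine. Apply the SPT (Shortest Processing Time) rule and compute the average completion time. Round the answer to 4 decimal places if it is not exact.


Sort jobs by processing time (SPT order): [3, 9, 12, 17, 18]
Compute completion times sequentially:
  Job 1: processing = 3, completes at 3
  Job 2: processing = 9, completes at 12
  Job 3: processing = 12, completes at 24
  Job 4: processing = 17, completes at 41
  Job 5: processing = 18, completes at 59
Sum of completion times = 139
Average completion time = 139/5 = 27.8

27.8


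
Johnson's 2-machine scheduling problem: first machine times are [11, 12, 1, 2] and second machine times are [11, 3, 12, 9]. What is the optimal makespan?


Apply Johnson's rule:
  Group 1 (a <= b): [(3, 1, 12), (4, 2, 9), (1, 11, 11)]
  Group 2 (a > b): [(2, 12, 3)]
Optimal job order: [3, 4, 1, 2]
Schedule:
  Job 3: M1 done at 1, M2 done at 13
  Job 4: M1 done at 3, M2 done at 22
  Job 1: M1 done at 14, M2 done at 33
  Job 2: M1 done at 26, M2 done at 36
Makespan = 36

36


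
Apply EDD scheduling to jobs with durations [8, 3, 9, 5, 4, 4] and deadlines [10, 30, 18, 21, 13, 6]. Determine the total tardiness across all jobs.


Sort by due date (EDD order): [(4, 6), (8, 10), (4, 13), (9, 18), (5, 21), (3, 30)]
Compute completion times and tardiness:
  Job 1: p=4, d=6, C=4, tardiness=max(0,4-6)=0
  Job 2: p=8, d=10, C=12, tardiness=max(0,12-10)=2
  Job 3: p=4, d=13, C=16, tardiness=max(0,16-13)=3
  Job 4: p=9, d=18, C=25, tardiness=max(0,25-18)=7
  Job 5: p=5, d=21, C=30, tardiness=max(0,30-21)=9
  Job 6: p=3, d=30, C=33, tardiness=max(0,33-30)=3
Total tardiness = 24

24


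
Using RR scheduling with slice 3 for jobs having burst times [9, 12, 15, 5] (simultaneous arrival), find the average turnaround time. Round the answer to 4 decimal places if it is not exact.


Time quantum = 3
Execution trace:
  J1 runs 3 units, time = 3
  J2 runs 3 units, time = 6
  J3 runs 3 units, time = 9
  J4 runs 3 units, time = 12
  J1 runs 3 units, time = 15
  J2 runs 3 units, time = 18
  J3 runs 3 units, time = 21
  J4 runs 2 units, time = 23
  J1 runs 3 units, time = 26
  J2 runs 3 units, time = 29
  J3 runs 3 units, time = 32
  J2 runs 3 units, time = 35
  J3 runs 3 units, time = 38
  J3 runs 3 units, time = 41
Finish times: [26, 35, 41, 23]
Average turnaround = 125/4 = 31.25

31.25


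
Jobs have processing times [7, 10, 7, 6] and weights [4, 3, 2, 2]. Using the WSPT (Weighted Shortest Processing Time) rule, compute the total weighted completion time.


Compute p/w ratios and sort ascending (WSPT): [(7, 4), (6, 2), (10, 3), (7, 2)]
Compute weighted completion times:
  Job (p=7,w=4): C=7, w*C=4*7=28
  Job (p=6,w=2): C=13, w*C=2*13=26
  Job (p=10,w=3): C=23, w*C=3*23=69
  Job (p=7,w=2): C=30, w*C=2*30=60
Total weighted completion time = 183

183


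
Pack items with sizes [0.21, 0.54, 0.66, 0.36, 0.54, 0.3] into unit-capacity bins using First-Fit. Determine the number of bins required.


Place items sequentially using First-Fit:
  Item 0.21 -> new Bin 1
  Item 0.54 -> Bin 1 (now 0.75)
  Item 0.66 -> new Bin 2
  Item 0.36 -> new Bin 3
  Item 0.54 -> Bin 3 (now 0.9)
  Item 0.3 -> Bin 2 (now 0.96)
Total bins used = 3

3


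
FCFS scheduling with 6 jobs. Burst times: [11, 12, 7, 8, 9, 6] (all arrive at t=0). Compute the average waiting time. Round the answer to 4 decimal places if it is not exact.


FCFS order (as given): [11, 12, 7, 8, 9, 6]
Waiting times:
  Job 1: wait = 0
  Job 2: wait = 11
  Job 3: wait = 23
  Job 4: wait = 30
  Job 5: wait = 38
  Job 6: wait = 47
Sum of waiting times = 149
Average waiting time = 149/6 = 24.8333

24.8333


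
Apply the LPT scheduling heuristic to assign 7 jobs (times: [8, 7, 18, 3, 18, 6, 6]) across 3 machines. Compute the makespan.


Sort jobs in decreasing order (LPT): [18, 18, 8, 7, 6, 6, 3]
Assign each job to the least loaded machine:
  Machine 1: jobs [18, 6], load = 24
  Machine 2: jobs [18, 3], load = 21
  Machine 3: jobs [8, 7, 6], load = 21
Makespan = max load = 24

24


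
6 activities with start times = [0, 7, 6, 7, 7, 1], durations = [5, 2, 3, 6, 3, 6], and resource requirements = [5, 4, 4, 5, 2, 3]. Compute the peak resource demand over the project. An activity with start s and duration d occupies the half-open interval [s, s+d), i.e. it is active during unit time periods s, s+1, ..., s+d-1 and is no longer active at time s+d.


Each activity i is active on [start_i, start_i + duration_i).
Compute total resource usage per time slot:
  t=0: active resources = [5], total = 5
  t=1: active resources = [5, 3], total = 8
  t=2: active resources = [5, 3], total = 8
  t=3: active resources = [5, 3], total = 8
  t=4: active resources = [5, 3], total = 8
  t=5: active resources = [3], total = 3
  t=6: active resources = [4, 3], total = 7
  t=7: active resources = [4, 4, 5, 2], total = 15
  t=8: active resources = [4, 4, 5, 2], total = 15
  t=9: active resources = [5, 2], total = 7
  t=10: active resources = [5], total = 5
  t=11: active resources = [5], total = 5
  t=12: active resources = [5], total = 5
Peak resource demand = 15

15


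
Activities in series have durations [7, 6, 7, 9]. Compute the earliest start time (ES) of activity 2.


Activity 2 starts after activities 1 through 1 complete.
Predecessor durations: [7]
ES = 7 = 7

7


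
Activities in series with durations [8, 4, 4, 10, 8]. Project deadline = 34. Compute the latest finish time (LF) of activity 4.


LF(activity 4) = deadline - sum of successor durations
Successors: activities 5 through 5 with durations [8]
Sum of successor durations = 8
LF = 34 - 8 = 26

26


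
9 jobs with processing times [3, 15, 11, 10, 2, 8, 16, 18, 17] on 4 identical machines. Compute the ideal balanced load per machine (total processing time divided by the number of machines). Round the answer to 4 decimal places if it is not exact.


Total processing time = 3 + 15 + 11 + 10 + 2 + 8 + 16 + 18 + 17 = 100
Number of machines = 4
Ideal balanced load = 100 / 4 = 25.0

25.0


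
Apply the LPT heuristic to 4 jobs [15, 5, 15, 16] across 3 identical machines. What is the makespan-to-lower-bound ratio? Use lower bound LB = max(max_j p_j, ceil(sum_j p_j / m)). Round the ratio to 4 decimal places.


LPT order: [16, 15, 15, 5]
Machine loads after assignment: [16, 20, 15]
LPT makespan = 20
Lower bound = max(max_job, ceil(total/3)) = max(16, 17) = 17
Ratio = 20 / 17 = 1.1765

1.1765


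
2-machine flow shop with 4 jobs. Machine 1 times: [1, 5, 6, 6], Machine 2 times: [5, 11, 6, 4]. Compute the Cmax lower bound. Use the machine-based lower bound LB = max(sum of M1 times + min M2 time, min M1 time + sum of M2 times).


LB1 = sum(M1 times) + min(M2 times) = 18 + 4 = 22
LB2 = min(M1 times) + sum(M2 times) = 1 + 26 = 27
Lower bound = max(LB1, LB2) = max(22, 27) = 27

27


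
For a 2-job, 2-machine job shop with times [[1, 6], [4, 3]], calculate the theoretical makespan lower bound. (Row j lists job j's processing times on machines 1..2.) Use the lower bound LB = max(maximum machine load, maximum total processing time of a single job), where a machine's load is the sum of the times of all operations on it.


Machine loads:
  Machine 1: 1 + 4 = 5
  Machine 2: 6 + 3 = 9
Max machine load = 9
Job totals:
  Job 1: 7
  Job 2: 7
Max job total = 7
Lower bound = max(9, 7) = 9

9


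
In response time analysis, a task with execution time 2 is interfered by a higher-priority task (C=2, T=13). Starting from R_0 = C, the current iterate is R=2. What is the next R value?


R_next = C + ceil(R_prev / T_hp) * C_hp
ceil(2 / 13) = ceil(0.1538) = 1
Interference = 1 * 2 = 2
R_next = 2 + 2 = 4

4


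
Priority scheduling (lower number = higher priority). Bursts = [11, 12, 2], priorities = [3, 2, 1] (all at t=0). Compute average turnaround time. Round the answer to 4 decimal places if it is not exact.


Sort by priority (ascending = highest first):
Order: [(1, 2), (2, 12), (3, 11)]
Completion times:
  Priority 1, burst=2, C=2
  Priority 2, burst=12, C=14
  Priority 3, burst=11, C=25
Average turnaround = 41/3 = 13.6667

13.6667


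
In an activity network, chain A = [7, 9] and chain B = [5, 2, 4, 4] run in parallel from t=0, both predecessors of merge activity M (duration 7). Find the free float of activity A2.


ES(A2) = sum of predecessors on chain A = 7
EF(A2) = ES + duration = 7 + 9 = 16
Successor of A2 is M. ES(M) = max(sum(A), sum(B)) = max(16, 15) = 16
Free float = ES(successor) - EF(current) = 16 - 16 = 0

0


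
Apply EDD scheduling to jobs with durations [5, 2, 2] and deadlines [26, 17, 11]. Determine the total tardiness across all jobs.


Sort by due date (EDD order): [(2, 11), (2, 17), (5, 26)]
Compute completion times and tardiness:
  Job 1: p=2, d=11, C=2, tardiness=max(0,2-11)=0
  Job 2: p=2, d=17, C=4, tardiness=max(0,4-17)=0
  Job 3: p=5, d=26, C=9, tardiness=max(0,9-26)=0
Total tardiness = 0

0


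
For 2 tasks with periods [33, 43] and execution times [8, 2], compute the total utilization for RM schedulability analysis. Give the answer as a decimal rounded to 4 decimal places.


Compute individual utilizations (exact fractions):
  Task 1: C/T = 8/33 (approx. 0.2424)
  Task 2: C/T = 2/43 (approx. 0.0465)
Total utilization U = 8/33 + 2/43 = 410/1419
Rounded to 4 decimal places: U = 0.2889
RM (Liu & Layland) bound for 2 tasks = 0.828427; compare with U = 410/1419 (approx. 0.288936)
U <= bound, so schedulable by RM sufficient condition.

0.2889


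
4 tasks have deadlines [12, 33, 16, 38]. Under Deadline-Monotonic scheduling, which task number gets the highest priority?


Sort tasks by relative deadline (ascending):
  Task 1: deadline = 12
  Task 3: deadline = 16
  Task 2: deadline = 33
  Task 4: deadline = 38
Priority order (highest first): [1, 3, 2, 4]
Highest priority task = 1

1


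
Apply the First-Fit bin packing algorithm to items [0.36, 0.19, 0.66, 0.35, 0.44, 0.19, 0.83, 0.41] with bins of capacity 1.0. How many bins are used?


Place items sequentially using First-Fit:
  Item 0.36 -> new Bin 1
  Item 0.19 -> Bin 1 (now 0.55)
  Item 0.66 -> new Bin 2
  Item 0.35 -> Bin 1 (now 0.9)
  Item 0.44 -> new Bin 3
  Item 0.19 -> Bin 2 (now 0.85)
  Item 0.83 -> new Bin 4
  Item 0.41 -> Bin 3 (now 0.85)
Total bins used = 4

4


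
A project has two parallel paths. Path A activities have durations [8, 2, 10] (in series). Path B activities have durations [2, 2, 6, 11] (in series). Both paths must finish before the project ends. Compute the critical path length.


Path A total = 8 + 2 + 10 = 20
Path B total = 2 + 2 + 6 + 11 = 21
Critical path = longest path = max(20, 21) = 21

21


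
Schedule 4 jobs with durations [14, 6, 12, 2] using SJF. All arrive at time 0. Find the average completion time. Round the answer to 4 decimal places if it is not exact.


SJF order (ascending): [2, 6, 12, 14]
Completion times:
  Job 1: burst=2, C=2
  Job 2: burst=6, C=8
  Job 3: burst=12, C=20
  Job 4: burst=14, C=34
Average completion = 64/4 = 16.0

16.0


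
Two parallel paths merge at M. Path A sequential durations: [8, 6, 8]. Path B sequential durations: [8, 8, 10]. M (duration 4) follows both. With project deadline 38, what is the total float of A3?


Forward pass: ES(A3) = sum of predecessors on chain A = 14
EF = ES + duration = 14 + 8 = 22
Backward pass: LF(M) = deadline = 38; LS(M) = 38 - 4 = 34
LF(A3) = LS(M) - sum(successors on chain A) = 34 - 0 = 34
LS = LF - duration = 34 - 8 = 26
Total float = LS - ES = 26 - 14 = 12

12


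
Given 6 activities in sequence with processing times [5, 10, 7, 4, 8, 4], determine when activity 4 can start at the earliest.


Activity 4 starts after activities 1 through 3 complete.
Predecessor durations: [5, 10, 7]
ES = 5 + 10 + 7 = 22

22


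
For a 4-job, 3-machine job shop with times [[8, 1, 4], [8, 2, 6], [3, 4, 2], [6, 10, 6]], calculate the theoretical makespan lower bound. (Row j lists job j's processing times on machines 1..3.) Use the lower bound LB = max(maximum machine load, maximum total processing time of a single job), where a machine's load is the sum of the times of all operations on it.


Machine loads:
  Machine 1: 8 + 8 + 3 + 6 = 25
  Machine 2: 1 + 2 + 4 + 10 = 17
  Machine 3: 4 + 6 + 2 + 6 = 18
Max machine load = 25
Job totals:
  Job 1: 13
  Job 2: 16
  Job 3: 9
  Job 4: 22
Max job total = 22
Lower bound = max(25, 22) = 25

25


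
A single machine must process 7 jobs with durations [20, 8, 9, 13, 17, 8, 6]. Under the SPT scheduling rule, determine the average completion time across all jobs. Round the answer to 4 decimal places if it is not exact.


Sort jobs by processing time (SPT order): [6, 8, 8, 9, 13, 17, 20]
Compute completion times sequentially:
  Job 1: processing = 6, completes at 6
  Job 2: processing = 8, completes at 14
  Job 3: processing = 8, completes at 22
  Job 4: processing = 9, completes at 31
  Job 5: processing = 13, completes at 44
  Job 6: processing = 17, completes at 61
  Job 7: processing = 20, completes at 81
Sum of completion times = 259
Average completion time = 259/7 = 37.0

37.0


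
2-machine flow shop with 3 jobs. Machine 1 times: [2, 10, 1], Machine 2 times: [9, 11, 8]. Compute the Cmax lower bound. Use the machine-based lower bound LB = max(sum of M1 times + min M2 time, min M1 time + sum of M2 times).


LB1 = sum(M1 times) + min(M2 times) = 13 + 8 = 21
LB2 = min(M1 times) + sum(M2 times) = 1 + 28 = 29
Lower bound = max(LB1, LB2) = max(21, 29) = 29

29


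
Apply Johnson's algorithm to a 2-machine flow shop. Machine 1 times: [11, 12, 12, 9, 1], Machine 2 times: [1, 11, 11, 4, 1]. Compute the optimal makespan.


Apply Johnson's rule:
  Group 1 (a <= b): [(5, 1, 1)]
  Group 2 (a > b): [(2, 12, 11), (3, 12, 11), (4, 9, 4), (1, 11, 1)]
Optimal job order: [5, 2, 3, 4, 1]
Schedule:
  Job 5: M1 done at 1, M2 done at 2
  Job 2: M1 done at 13, M2 done at 24
  Job 3: M1 done at 25, M2 done at 36
  Job 4: M1 done at 34, M2 done at 40
  Job 1: M1 done at 45, M2 done at 46
Makespan = 46

46


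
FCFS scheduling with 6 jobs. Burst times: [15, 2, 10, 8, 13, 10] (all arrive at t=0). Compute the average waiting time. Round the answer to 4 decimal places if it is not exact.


FCFS order (as given): [15, 2, 10, 8, 13, 10]
Waiting times:
  Job 1: wait = 0
  Job 2: wait = 15
  Job 3: wait = 17
  Job 4: wait = 27
  Job 5: wait = 35
  Job 6: wait = 48
Sum of waiting times = 142
Average waiting time = 142/6 = 23.6667

23.6667


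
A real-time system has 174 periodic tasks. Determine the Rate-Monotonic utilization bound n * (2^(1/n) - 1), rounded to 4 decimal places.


Compute 2^(1/174) = 1.0039915496
Subtract 1: 1.0039915496 - 1 = 0.0039915496
Multiply by n: 174 * 0.0039915496 = 0.6945296304
Round to 4 dp: 0.6945

0.6945


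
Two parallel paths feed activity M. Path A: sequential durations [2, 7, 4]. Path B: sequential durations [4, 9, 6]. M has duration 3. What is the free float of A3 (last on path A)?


ES(A3) = sum of predecessors on chain A = 9
EF(A3) = ES + duration = 9 + 4 = 13
Successor of A3 is M. ES(M) = max(sum(A), sum(B)) = max(13, 19) = 19
Free float = ES(successor) - EF(current) = 19 - 13 = 6

6


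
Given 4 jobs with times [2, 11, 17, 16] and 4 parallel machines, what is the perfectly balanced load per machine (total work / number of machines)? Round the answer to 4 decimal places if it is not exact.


Total processing time = 2 + 11 + 17 + 16 = 46
Number of machines = 4
Ideal balanced load = 46 / 4 = 11.5

11.5


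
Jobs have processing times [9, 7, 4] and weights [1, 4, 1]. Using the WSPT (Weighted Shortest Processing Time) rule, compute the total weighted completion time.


Compute p/w ratios and sort ascending (WSPT): [(7, 4), (4, 1), (9, 1)]
Compute weighted completion times:
  Job (p=7,w=4): C=7, w*C=4*7=28
  Job (p=4,w=1): C=11, w*C=1*11=11
  Job (p=9,w=1): C=20, w*C=1*20=20
Total weighted completion time = 59

59


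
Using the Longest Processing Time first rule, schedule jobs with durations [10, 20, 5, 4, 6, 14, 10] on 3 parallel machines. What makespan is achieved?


Sort jobs in decreasing order (LPT): [20, 14, 10, 10, 6, 5, 4]
Assign each job to the least loaded machine:
  Machine 1: jobs [20, 5], load = 25
  Machine 2: jobs [14, 6, 4], load = 24
  Machine 3: jobs [10, 10], load = 20
Makespan = max load = 25

25


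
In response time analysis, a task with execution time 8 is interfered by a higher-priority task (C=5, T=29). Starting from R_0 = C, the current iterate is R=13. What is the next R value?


R_next = C + ceil(R_prev / T_hp) * C_hp
ceil(13 / 29) = ceil(0.4483) = 1
Interference = 1 * 5 = 5
R_next = 8 + 5 = 13
R_next = R_prev, so the iteration has converged (response time = 13).

13


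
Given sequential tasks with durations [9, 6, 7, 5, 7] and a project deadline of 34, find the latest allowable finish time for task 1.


LF(activity 1) = deadline - sum of successor durations
Successors: activities 2 through 5 with durations [6, 7, 5, 7]
Sum of successor durations = 25
LF = 34 - 25 = 9

9


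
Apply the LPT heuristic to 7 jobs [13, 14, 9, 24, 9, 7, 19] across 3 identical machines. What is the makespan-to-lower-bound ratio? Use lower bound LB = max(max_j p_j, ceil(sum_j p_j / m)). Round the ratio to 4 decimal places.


LPT order: [24, 19, 14, 13, 9, 9, 7]
Machine loads after assignment: [33, 28, 34]
LPT makespan = 34
Lower bound = max(max_job, ceil(total/3)) = max(24, 32) = 32
Ratio = 34 / 32 = 1.0625

1.0625


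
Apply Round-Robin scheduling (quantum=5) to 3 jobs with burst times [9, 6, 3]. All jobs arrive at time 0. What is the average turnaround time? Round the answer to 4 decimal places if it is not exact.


Time quantum = 5
Execution trace:
  J1 runs 5 units, time = 5
  J2 runs 5 units, time = 10
  J3 runs 3 units, time = 13
  J1 runs 4 units, time = 17
  J2 runs 1 units, time = 18
Finish times: [17, 18, 13]
Average turnaround = 48/3 = 16.0

16.0


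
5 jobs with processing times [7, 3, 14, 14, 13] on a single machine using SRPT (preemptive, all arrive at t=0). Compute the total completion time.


Since all jobs arrive at t=0, SRPT equals SPT ordering.
SPT order: [3, 7, 13, 14, 14]
Completion times:
  Job 1: p=3, C=3
  Job 2: p=7, C=10
  Job 3: p=13, C=23
  Job 4: p=14, C=37
  Job 5: p=14, C=51
Total completion time = 3 + 10 + 23 + 37 + 51 = 124

124


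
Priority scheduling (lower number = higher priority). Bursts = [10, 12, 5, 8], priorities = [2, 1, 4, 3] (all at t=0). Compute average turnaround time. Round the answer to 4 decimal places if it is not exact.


Sort by priority (ascending = highest first):
Order: [(1, 12), (2, 10), (3, 8), (4, 5)]
Completion times:
  Priority 1, burst=12, C=12
  Priority 2, burst=10, C=22
  Priority 3, burst=8, C=30
  Priority 4, burst=5, C=35
Average turnaround = 99/4 = 24.75

24.75


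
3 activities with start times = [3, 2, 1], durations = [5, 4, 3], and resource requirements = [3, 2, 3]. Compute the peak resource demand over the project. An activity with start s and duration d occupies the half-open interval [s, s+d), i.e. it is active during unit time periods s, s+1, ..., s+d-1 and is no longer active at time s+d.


Each activity i is active on [start_i, start_i + duration_i).
Compute total resource usage per time slot:
  t=0: active resources = [], total = 0
  t=1: active resources = [3], total = 3
  t=2: active resources = [2, 3], total = 5
  t=3: active resources = [3, 2, 3], total = 8
  t=4: active resources = [3, 2], total = 5
  t=5: active resources = [3, 2], total = 5
  t=6: active resources = [3], total = 3
  t=7: active resources = [3], total = 3
Peak resource demand = 8

8


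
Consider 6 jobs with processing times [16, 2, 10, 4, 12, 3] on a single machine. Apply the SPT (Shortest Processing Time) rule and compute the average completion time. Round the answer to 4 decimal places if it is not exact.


Sort jobs by processing time (SPT order): [2, 3, 4, 10, 12, 16]
Compute completion times sequentially:
  Job 1: processing = 2, completes at 2
  Job 2: processing = 3, completes at 5
  Job 3: processing = 4, completes at 9
  Job 4: processing = 10, completes at 19
  Job 5: processing = 12, completes at 31
  Job 6: processing = 16, completes at 47
Sum of completion times = 113
Average completion time = 113/6 = 18.8333

18.8333


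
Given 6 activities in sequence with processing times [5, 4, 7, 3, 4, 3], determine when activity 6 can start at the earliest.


Activity 6 starts after activities 1 through 5 complete.
Predecessor durations: [5, 4, 7, 3, 4]
ES = 5 + 4 + 7 + 3 + 4 = 23

23


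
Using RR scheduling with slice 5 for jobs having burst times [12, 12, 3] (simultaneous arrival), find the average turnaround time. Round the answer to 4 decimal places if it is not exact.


Time quantum = 5
Execution trace:
  J1 runs 5 units, time = 5
  J2 runs 5 units, time = 10
  J3 runs 3 units, time = 13
  J1 runs 5 units, time = 18
  J2 runs 5 units, time = 23
  J1 runs 2 units, time = 25
  J2 runs 2 units, time = 27
Finish times: [25, 27, 13]
Average turnaround = 65/3 = 21.6667

21.6667


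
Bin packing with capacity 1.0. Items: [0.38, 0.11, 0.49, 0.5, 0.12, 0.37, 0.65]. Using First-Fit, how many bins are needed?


Place items sequentially using First-Fit:
  Item 0.38 -> new Bin 1
  Item 0.11 -> Bin 1 (now 0.49)
  Item 0.49 -> Bin 1 (now 0.98)
  Item 0.5 -> new Bin 2
  Item 0.12 -> Bin 2 (now 0.62)
  Item 0.37 -> Bin 2 (now 0.99)
  Item 0.65 -> new Bin 3
Total bins used = 3

3


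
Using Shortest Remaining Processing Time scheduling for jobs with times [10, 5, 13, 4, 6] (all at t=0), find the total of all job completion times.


Since all jobs arrive at t=0, SRPT equals SPT ordering.
SPT order: [4, 5, 6, 10, 13]
Completion times:
  Job 1: p=4, C=4
  Job 2: p=5, C=9
  Job 3: p=6, C=15
  Job 4: p=10, C=25
  Job 5: p=13, C=38
Total completion time = 4 + 9 + 15 + 25 + 38 = 91

91


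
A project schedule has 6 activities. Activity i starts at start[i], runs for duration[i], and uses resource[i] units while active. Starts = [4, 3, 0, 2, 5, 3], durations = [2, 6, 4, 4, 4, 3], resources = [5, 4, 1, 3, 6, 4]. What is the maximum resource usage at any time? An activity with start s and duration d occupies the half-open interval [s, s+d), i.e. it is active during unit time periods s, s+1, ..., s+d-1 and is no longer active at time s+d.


Each activity i is active on [start_i, start_i + duration_i).
Compute total resource usage per time slot:
  t=0: active resources = [1], total = 1
  t=1: active resources = [1], total = 1
  t=2: active resources = [1, 3], total = 4
  t=3: active resources = [4, 1, 3, 4], total = 12
  t=4: active resources = [5, 4, 3, 4], total = 16
  t=5: active resources = [5, 4, 3, 6, 4], total = 22
  t=6: active resources = [4, 6], total = 10
  t=7: active resources = [4, 6], total = 10
  t=8: active resources = [4, 6], total = 10
Peak resource demand = 22

22


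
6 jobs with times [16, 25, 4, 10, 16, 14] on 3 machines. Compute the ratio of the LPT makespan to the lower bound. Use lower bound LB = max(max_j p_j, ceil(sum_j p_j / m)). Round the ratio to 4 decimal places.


LPT order: [25, 16, 16, 14, 10, 4]
Machine loads after assignment: [29, 30, 26]
LPT makespan = 30
Lower bound = max(max_job, ceil(total/3)) = max(25, 29) = 29
Ratio = 30 / 29 = 1.0345

1.0345


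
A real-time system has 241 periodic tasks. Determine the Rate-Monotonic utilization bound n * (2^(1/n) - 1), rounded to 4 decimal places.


Compute 2^(1/241) = 1.0028802694
Subtract 1: 1.0028802694 - 1 = 0.0028802694
Multiply by n: 241 * 0.0028802694 = 0.6941449254
Round to 4 dp: 0.6941

0.6941


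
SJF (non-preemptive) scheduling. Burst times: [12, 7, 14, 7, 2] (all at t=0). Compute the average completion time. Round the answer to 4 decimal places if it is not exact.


SJF order (ascending): [2, 7, 7, 12, 14]
Completion times:
  Job 1: burst=2, C=2
  Job 2: burst=7, C=9
  Job 3: burst=7, C=16
  Job 4: burst=12, C=28
  Job 5: burst=14, C=42
Average completion = 97/5 = 19.4

19.4


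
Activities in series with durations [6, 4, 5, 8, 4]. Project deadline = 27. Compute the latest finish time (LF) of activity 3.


LF(activity 3) = deadline - sum of successor durations
Successors: activities 4 through 5 with durations [8, 4]
Sum of successor durations = 12
LF = 27 - 12 = 15

15


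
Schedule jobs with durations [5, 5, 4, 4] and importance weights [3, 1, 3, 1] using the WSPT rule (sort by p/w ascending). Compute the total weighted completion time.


Compute p/w ratios and sort ascending (WSPT): [(4, 3), (5, 3), (4, 1), (5, 1)]
Compute weighted completion times:
  Job (p=4,w=3): C=4, w*C=3*4=12
  Job (p=5,w=3): C=9, w*C=3*9=27
  Job (p=4,w=1): C=13, w*C=1*13=13
  Job (p=5,w=1): C=18, w*C=1*18=18
Total weighted completion time = 70

70


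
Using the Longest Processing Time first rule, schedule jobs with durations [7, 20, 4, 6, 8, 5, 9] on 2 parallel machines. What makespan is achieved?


Sort jobs in decreasing order (LPT): [20, 9, 8, 7, 6, 5, 4]
Assign each job to the least loaded machine:
  Machine 1: jobs [20, 6, 4], load = 30
  Machine 2: jobs [9, 8, 7, 5], load = 29
Makespan = max load = 30

30


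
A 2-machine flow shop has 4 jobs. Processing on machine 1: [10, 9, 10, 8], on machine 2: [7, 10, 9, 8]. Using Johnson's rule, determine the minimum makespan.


Apply Johnson's rule:
  Group 1 (a <= b): [(4, 8, 8), (2, 9, 10)]
  Group 2 (a > b): [(3, 10, 9), (1, 10, 7)]
Optimal job order: [4, 2, 3, 1]
Schedule:
  Job 4: M1 done at 8, M2 done at 16
  Job 2: M1 done at 17, M2 done at 27
  Job 3: M1 done at 27, M2 done at 36
  Job 1: M1 done at 37, M2 done at 44
Makespan = 44

44


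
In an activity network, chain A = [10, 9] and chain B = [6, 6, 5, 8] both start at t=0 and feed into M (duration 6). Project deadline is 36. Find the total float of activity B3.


Forward pass: ES(B3) = sum of predecessors on chain B = 12
EF = ES + duration = 12 + 5 = 17
Backward pass: LF(M) = deadline = 36; LS(M) = 36 - 6 = 30
LF(B3) = LS(M) - sum(successors on chain B) = 30 - 8 = 22
LS = LF - duration = 22 - 5 = 17
Total float = LS - ES = 17 - 12 = 5

5


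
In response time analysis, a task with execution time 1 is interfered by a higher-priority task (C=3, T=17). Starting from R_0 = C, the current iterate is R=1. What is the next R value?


R_next = C + ceil(R_prev / T_hp) * C_hp
ceil(1 / 17) = ceil(0.0588) = 1
Interference = 1 * 3 = 3
R_next = 1 + 3 = 4

4


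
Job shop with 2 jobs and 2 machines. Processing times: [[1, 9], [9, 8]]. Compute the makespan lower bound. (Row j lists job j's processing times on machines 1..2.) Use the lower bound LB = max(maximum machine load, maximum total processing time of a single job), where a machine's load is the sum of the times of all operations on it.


Machine loads:
  Machine 1: 1 + 9 = 10
  Machine 2: 9 + 8 = 17
Max machine load = 17
Job totals:
  Job 1: 10
  Job 2: 17
Max job total = 17
Lower bound = max(17, 17) = 17

17


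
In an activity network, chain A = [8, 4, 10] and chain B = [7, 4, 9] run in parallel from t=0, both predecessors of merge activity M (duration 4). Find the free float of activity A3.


ES(A3) = sum of predecessors on chain A = 12
EF(A3) = ES + duration = 12 + 10 = 22
Successor of A3 is M. ES(M) = max(sum(A), sum(B)) = max(22, 20) = 22
Free float = ES(successor) - EF(current) = 22 - 22 = 0

0


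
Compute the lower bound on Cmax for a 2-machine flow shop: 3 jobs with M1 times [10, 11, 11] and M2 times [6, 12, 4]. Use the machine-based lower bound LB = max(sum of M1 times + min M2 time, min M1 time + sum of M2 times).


LB1 = sum(M1 times) + min(M2 times) = 32 + 4 = 36
LB2 = min(M1 times) + sum(M2 times) = 10 + 22 = 32
Lower bound = max(LB1, LB2) = max(36, 32) = 36

36


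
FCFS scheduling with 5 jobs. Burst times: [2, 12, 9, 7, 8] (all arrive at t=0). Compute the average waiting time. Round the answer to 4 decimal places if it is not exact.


FCFS order (as given): [2, 12, 9, 7, 8]
Waiting times:
  Job 1: wait = 0
  Job 2: wait = 2
  Job 3: wait = 14
  Job 4: wait = 23
  Job 5: wait = 30
Sum of waiting times = 69
Average waiting time = 69/5 = 13.8

13.8


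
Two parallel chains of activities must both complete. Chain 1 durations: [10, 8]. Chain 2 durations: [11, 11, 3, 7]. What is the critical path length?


Path A total = 10 + 8 = 18
Path B total = 11 + 11 + 3 + 7 = 32
Critical path = longest path = max(18, 32) = 32

32


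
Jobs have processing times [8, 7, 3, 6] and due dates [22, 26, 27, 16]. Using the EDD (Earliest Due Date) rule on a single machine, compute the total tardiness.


Sort by due date (EDD order): [(6, 16), (8, 22), (7, 26), (3, 27)]
Compute completion times and tardiness:
  Job 1: p=6, d=16, C=6, tardiness=max(0,6-16)=0
  Job 2: p=8, d=22, C=14, tardiness=max(0,14-22)=0
  Job 3: p=7, d=26, C=21, tardiness=max(0,21-26)=0
  Job 4: p=3, d=27, C=24, tardiness=max(0,24-27)=0
Total tardiness = 0

0


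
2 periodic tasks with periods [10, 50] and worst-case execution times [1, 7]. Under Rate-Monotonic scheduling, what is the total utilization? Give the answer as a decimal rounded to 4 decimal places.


Compute individual utilizations (exact fractions):
  Task 1: C/T = 1/10 (approx. 0.1)
  Task 2: C/T = 7/50 (approx. 0.14)
Total utilization U = 1/10 + 7/50 = 6/25
Rounded to 4 decimal places: U = 0.2400
RM (Liu & Layland) bound for 2 tasks = 0.828427; compare with U = 6/25 (approx. 0.240000)
U <= bound, so schedulable by RM sufficient condition.

0.2400


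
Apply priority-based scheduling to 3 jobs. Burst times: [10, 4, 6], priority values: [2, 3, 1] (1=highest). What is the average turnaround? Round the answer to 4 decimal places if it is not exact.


Sort by priority (ascending = highest first):
Order: [(1, 6), (2, 10), (3, 4)]
Completion times:
  Priority 1, burst=6, C=6
  Priority 2, burst=10, C=16
  Priority 3, burst=4, C=20
Average turnaround = 42/3 = 14.0

14.0


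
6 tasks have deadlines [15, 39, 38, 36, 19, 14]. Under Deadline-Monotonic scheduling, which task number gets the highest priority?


Sort tasks by relative deadline (ascending):
  Task 6: deadline = 14
  Task 1: deadline = 15
  Task 5: deadline = 19
  Task 4: deadline = 36
  Task 3: deadline = 38
  Task 2: deadline = 39
Priority order (highest first): [6, 1, 5, 4, 3, 2]
Highest priority task = 6

6


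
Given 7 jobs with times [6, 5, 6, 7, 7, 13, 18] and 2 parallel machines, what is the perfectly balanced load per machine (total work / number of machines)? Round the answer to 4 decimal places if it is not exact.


Total processing time = 6 + 5 + 6 + 7 + 7 + 13 + 18 = 62
Number of machines = 2
Ideal balanced load = 62 / 2 = 31.0

31.0


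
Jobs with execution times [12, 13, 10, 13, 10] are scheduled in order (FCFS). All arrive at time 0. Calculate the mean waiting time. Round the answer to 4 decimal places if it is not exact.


FCFS order (as given): [12, 13, 10, 13, 10]
Waiting times:
  Job 1: wait = 0
  Job 2: wait = 12
  Job 3: wait = 25
  Job 4: wait = 35
  Job 5: wait = 48
Sum of waiting times = 120
Average waiting time = 120/5 = 24.0

24.0


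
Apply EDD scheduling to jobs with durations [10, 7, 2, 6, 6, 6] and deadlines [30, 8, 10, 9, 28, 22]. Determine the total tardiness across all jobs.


Sort by due date (EDD order): [(7, 8), (6, 9), (2, 10), (6, 22), (6, 28), (10, 30)]
Compute completion times and tardiness:
  Job 1: p=7, d=8, C=7, tardiness=max(0,7-8)=0
  Job 2: p=6, d=9, C=13, tardiness=max(0,13-9)=4
  Job 3: p=2, d=10, C=15, tardiness=max(0,15-10)=5
  Job 4: p=6, d=22, C=21, tardiness=max(0,21-22)=0
  Job 5: p=6, d=28, C=27, tardiness=max(0,27-28)=0
  Job 6: p=10, d=30, C=37, tardiness=max(0,37-30)=7
Total tardiness = 16

16


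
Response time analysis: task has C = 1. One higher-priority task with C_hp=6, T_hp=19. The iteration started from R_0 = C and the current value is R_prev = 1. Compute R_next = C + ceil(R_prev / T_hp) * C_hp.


R_next = C + ceil(R_prev / T_hp) * C_hp
ceil(1 / 19) = ceil(0.0526) = 1
Interference = 1 * 6 = 6
R_next = 1 + 6 = 7

7


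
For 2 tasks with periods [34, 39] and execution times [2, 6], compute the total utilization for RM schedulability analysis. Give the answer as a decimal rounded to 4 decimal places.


Compute individual utilizations (exact fractions):
  Task 1: C/T = 2/34 = 1/17 (approx. 0.0588)
  Task 2: C/T = 6/39 = 2/13 (approx. 0.1538)
Total utilization U = 1/17 + 2/13 = 47/221
Rounded to 4 decimal places: U = 0.2127
RM (Liu & Layland) bound for 2 tasks = 0.828427; compare with U = 47/221 (approx. 0.212670)
U <= bound, so schedulable by RM sufficient condition.

0.2127


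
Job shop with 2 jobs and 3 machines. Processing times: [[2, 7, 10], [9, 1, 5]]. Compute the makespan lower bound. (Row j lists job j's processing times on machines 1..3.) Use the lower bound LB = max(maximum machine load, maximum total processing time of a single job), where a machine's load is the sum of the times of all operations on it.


Machine loads:
  Machine 1: 2 + 9 = 11
  Machine 2: 7 + 1 = 8
  Machine 3: 10 + 5 = 15
Max machine load = 15
Job totals:
  Job 1: 19
  Job 2: 15
Max job total = 19
Lower bound = max(15, 19) = 19

19


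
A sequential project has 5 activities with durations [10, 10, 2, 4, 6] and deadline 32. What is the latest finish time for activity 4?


LF(activity 4) = deadline - sum of successor durations
Successors: activities 5 through 5 with durations [6]
Sum of successor durations = 6
LF = 32 - 6 = 26

26


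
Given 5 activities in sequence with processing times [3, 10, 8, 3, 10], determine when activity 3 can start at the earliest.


Activity 3 starts after activities 1 through 2 complete.
Predecessor durations: [3, 10]
ES = 3 + 10 = 13

13


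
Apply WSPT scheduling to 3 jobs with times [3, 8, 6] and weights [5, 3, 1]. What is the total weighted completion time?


Compute p/w ratios and sort ascending (WSPT): [(3, 5), (8, 3), (6, 1)]
Compute weighted completion times:
  Job (p=3,w=5): C=3, w*C=5*3=15
  Job (p=8,w=3): C=11, w*C=3*11=33
  Job (p=6,w=1): C=17, w*C=1*17=17
Total weighted completion time = 65

65


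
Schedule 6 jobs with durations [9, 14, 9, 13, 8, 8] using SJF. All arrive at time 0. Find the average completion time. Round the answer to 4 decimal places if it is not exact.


SJF order (ascending): [8, 8, 9, 9, 13, 14]
Completion times:
  Job 1: burst=8, C=8
  Job 2: burst=8, C=16
  Job 3: burst=9, C=25
  Job 4: burst=9, C=34
  Job 5: burst=13, C=47
  Job 6: burst=14, C=61
Average completion = 191/6 = 31.8333

31.8333


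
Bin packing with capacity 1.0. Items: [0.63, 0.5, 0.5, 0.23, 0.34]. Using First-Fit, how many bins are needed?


Place items sequentially using First-Fit:
  Item 0.63 -> new Bin 1
  Item 0.5 -> new Bin 2
  Item 0.5 -> Bin 2 (now 1.0)
  Item 0.23 -> Bin 1 (now 0.86)
  Item 0.34 -> new Bin 3
Total bins used = 3

3


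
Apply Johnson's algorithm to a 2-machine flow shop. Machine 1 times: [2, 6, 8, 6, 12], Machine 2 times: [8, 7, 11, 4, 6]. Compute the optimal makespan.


Apply Johnson's rule:
  Group 1 (a <= b): [(1, 2, 8), (2, 6, 7), (3, 8, 11)]
  Group 2 (a > b): [(5, 12, 6), (4, 6, 4)]
Optimal job order: [1, 2, 3, 5, 4]
Schedule:
  Job 1: M1 done at 2, M2 done at 10
  Job 2: M1 done at 8, M2 done at 17
  Job 3: M1 done at 16, M2 done at 28
  Job 5: M1 done at 28, M2 done at 34
  Job 4: M1 done at 34, M2 done at 38
Makespan = 38

38


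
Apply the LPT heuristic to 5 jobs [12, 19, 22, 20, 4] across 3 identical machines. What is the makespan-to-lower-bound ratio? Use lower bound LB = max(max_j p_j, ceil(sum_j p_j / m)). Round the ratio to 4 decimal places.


LPT order: [22, 20, 19, 12, 4]
Machine loads after assignment: [22, 24, 31]
LPT makespan = 31
Lower bound = max(max_job, ceil(total/3)) = max(22, 26) = 26
Ratio = 31 / 26 = 1.1923

1.1923


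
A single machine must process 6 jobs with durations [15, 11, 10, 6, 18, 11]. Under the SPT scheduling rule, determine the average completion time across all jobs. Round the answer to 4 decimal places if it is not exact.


Sort jobs by processing time (SPT order): [6, 10, 11, 11, 15, 18]
Compute completion times sequentially:
  Job 1: processing = 6, completes at 6
  Job 2: processing = 10, completes at 16
  Job 3: processing = 11, completes at 27
  Job 4: processing = 11, completes at 38
  Job 5: processing = 15, completes at 53
  Job 6: processing = 18, completes at 71
Sum of completion times = 211
Average completion time = 211/6 = 35.1667

35.1667


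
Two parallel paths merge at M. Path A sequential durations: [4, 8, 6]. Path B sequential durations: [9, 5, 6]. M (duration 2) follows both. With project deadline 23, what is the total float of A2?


Forward pass: ES(A2) = sum of predecessors on chain A = 4
EF = ES + duration = 4 + 8 = 12
Backward pass: LF(M) = deadline = 23; LS(M) = 23 - 2 = 21
LF(A2) = LS(M) - sum(successors on chain A) = 21 - 6 = 15
LS = LF - duration = 15 - 8 = 7
Total float = LS - ES = 7 - 4 = 3

3


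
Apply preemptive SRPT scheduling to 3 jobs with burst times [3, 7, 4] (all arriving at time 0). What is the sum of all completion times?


Since all jobs arrive at t=0, SRPT equals SPT ordering.
SPT order: [3, 4, 7]
Completion times:
  Job 1: p=3, C=3
  Job 2: p=4, C=7
  Job 3: p=7, C=14
Total completion time = 3 + 7 + 14 = 24

24


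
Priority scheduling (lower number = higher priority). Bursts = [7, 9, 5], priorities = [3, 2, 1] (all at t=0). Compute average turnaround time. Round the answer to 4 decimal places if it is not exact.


Sort by priority (ascending = highest first):
Order: [(1, 5), (2, 9), (3, 7)]
Completion times:
  Priority 1, burst=5, C=5
  Priority 2, burst=9, C=14
  Priority 3, burst=7, C=21
Average turnaround = 40/3 = 13.3333

13.3333


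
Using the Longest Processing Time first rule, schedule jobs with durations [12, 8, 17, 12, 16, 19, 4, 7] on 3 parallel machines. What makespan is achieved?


Sort jobs in decreasing order (LPT): [19, 17, 16, 12, 12, 8, 7, 4]
Assign each job to the least loaded machine:
  Machine 1: jobs [19, 8, 7], load = 34
  Machine 2: jobs [17, 12], load = 29
  Machine 3: jobs [16, 12, 4], load = 32
Makespan = max load = 34

34
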